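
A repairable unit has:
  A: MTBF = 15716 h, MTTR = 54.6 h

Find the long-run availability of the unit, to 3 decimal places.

A(A) = MTBF/(MTBF+MTTR) = 15716/(15716+54.6) = 0.997

0.997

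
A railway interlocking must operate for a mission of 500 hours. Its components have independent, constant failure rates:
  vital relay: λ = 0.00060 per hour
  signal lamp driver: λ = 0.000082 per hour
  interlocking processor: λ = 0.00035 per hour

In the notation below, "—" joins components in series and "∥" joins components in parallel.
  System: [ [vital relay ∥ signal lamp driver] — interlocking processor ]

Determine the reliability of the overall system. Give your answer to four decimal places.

R(vital relay) = exp(−0.00060 × 500) = 0.740818
R(signal lamp driver) = exp(−0.000082 × 500) = 0.959829
R(interlocking processor) = exp(−0.00035 × 500) = 0.839457
Parallel (vital relay and signal lamp driver): 1 − (1 − 0.740818)(1 − 0.959829) = 0.989588
Series ([0.989588] and interlocking processor): 0.989588 × 0.839457 = 0.8307

0.8307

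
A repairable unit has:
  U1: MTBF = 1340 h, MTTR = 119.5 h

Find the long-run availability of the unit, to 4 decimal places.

A(U1) = MTBF/(MTBF+MTTR) = 1340/(1340+119.5) = 0.9181

0.9181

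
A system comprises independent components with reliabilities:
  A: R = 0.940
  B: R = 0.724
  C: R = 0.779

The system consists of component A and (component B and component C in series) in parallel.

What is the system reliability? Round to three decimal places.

0.974

Series (B and C): 0.72400 × 0.77900 = 0.56400
Parallel (A and [0.56400]): 1 − (1 − 0.94000)(1 − 0.56400) = 0.974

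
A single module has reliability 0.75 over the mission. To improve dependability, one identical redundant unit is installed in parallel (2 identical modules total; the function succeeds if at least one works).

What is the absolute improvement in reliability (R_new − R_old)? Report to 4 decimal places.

0.1875

R_before = 0.75
R_after = 1 − (1 − 0.75)^2 = 0.9375
ΔR = 0.9375 − 0.75 = 0.1875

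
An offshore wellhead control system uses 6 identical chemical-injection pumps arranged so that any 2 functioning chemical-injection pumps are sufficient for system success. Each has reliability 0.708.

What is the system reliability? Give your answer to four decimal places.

0.9904

R = Σ_{i=2}^{6} C(6,i) p^i (1−p)^{6−i} with p = 0.708
C(6,2)·0.708^2·0.292^4 = 0.054662
C(6,3)·0.708^3·0.292^3 = 0.176717
C(6,4)·0.708^4·0.292^2 = 0.321359
C(6,5)·0.708^5·0.292^1 = 0.311674
C(6,6)·0.708^6·0.292^0 = 0.125950
Sum = 0.9904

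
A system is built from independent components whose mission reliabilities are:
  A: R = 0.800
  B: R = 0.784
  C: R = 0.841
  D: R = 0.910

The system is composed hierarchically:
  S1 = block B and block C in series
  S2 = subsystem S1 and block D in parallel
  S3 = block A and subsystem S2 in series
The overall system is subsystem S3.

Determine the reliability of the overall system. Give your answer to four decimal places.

Series (B and C): 0.784000 × 0.841000 = 0.659344
Parallel ([0.659344] and D): 1 − (1 − 0.659344)(1 − 0.910000) = 0.969341
Series (A and [0.969341]): 0.800000 × 0.969341 = 0.7755

0.7755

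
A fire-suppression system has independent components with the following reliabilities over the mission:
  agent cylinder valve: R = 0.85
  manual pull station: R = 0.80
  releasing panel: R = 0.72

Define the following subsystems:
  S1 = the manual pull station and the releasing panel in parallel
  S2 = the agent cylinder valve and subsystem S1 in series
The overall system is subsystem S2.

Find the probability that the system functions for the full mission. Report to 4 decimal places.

Parallel (manual pull station and releasing panel): 1 − (1 − 0.800000)(1 − 0.720000) = 0.944000
Series (agent cylinder valve and [0.944000]): 0.850000 × 0.944000 = 0.8024

0.8024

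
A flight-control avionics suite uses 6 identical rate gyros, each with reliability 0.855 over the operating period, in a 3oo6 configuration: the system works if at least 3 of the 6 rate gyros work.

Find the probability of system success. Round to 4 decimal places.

0.9948

R = Σ_{i=3}^{6} C(6,i) p^i (1−p)^{6−i} with p = 0.855
C(6,3)·0.855^3·0.145^3 = 0.038109
C(6,4)·0.855^4·0.145^2 = 0.168536
C(6,5)·0.855^5·0.145^1 = 0.397512
C(6,6)·0.855^6·0.145^0 = 0.390658
Sum = 0.9948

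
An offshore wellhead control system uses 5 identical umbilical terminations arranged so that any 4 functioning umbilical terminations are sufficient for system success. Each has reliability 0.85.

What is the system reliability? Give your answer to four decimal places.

0.8352

R = Σ_{i=4}^{5} C(5,i) p^i (1−p)^{5−i} with p = 0.85
C(5,4)·0.85^4·0.15^1 = 0.391505
C(5,5)·0.85^5·0.15^0 = 0.443705
Sum = 0.8352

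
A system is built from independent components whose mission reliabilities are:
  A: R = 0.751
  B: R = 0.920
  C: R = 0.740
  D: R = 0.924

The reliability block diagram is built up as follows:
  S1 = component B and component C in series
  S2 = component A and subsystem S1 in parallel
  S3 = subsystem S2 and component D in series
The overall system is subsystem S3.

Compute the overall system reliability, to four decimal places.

Series (B and C): 0.920000 × 0.740000 = 0.680800
Parallel (A and [0.680800]): 1 − (1 − 0.751000)(1 − 0.680800) = 0.920519
Series ([0.920519] and D): 0.920519 × 0.924000 = 0.8506

0.8506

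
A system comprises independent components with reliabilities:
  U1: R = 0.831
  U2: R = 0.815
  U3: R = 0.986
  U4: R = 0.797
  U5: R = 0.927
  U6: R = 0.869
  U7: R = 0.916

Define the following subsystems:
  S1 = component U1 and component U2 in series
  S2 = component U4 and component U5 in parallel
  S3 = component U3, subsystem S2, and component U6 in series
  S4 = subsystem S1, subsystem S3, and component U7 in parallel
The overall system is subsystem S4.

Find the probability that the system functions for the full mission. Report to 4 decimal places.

0.9958

Series (U1 and U2): 0.831000 × 0.815000 = 0.677265
Parallel (U4 and U5): 1 − (1 − 0.797000)(1 − 0.927000) = 0.985181
Series (U3, [0.985181], and U6): 0.986000 × 0.985181 × 0.869000 = 0.844137
Parallel ([0.677265], [0.844137], and U7): 1 − (1 − 0.677265)(1 − 0.844137)(1 − 0.916000) = 0.9958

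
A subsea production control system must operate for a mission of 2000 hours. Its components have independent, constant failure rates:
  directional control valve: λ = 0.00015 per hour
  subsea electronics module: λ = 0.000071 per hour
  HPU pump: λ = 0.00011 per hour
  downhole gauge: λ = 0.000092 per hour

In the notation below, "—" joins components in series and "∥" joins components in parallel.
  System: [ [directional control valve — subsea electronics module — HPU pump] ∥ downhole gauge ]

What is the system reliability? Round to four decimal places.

R(directional control valve) = exp(−0.00015 × 2000) = 0.740818
R(subsea electronics module) = exp(−0.000071 × 2000) = 0.867621
R(HPU pump) = exp(−0.00011 × 2000) = 0.802519
R(downhole gauge) = exp(−0.000092 × 2000) = 0.831936
Series (directional control valve, subsea electronics module, and HPU pump): 0.740818 × 0.867621 × 0.802519 = 0.515818
Parallel ([0.515818] and downhole gauge): 1 − (1 − 0.515818)(1 − 0.831936) = 0.9186

0.9186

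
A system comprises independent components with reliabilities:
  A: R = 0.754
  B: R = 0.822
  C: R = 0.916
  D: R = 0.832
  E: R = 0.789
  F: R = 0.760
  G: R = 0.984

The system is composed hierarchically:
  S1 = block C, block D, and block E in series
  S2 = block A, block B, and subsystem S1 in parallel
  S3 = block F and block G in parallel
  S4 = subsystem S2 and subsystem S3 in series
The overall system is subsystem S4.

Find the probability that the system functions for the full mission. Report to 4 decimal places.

0.9788

Series (C, D, and E): 0.916000 × 0.832000 × 0.789000 = 0.601306
Parallel (A, B, and [0.601306]): 1 − (1 − 0.754000)(1 − 0.822000)(1 − 0.601306) = 0.982542
Parallel (F and G): 1 − (1 − 0.760000)(1 − 0.984000) = 0.996160
Series ([0.982542] and [0.996160]): 0.982542 × 0.996160 = 0.9788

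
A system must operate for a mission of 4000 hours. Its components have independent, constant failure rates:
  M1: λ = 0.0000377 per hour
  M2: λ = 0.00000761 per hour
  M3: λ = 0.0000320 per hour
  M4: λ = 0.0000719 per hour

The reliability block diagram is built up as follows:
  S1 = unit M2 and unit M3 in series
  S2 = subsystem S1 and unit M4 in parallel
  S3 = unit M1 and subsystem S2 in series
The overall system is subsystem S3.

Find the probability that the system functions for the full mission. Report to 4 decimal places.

R(M1) = exp(−0.0000377 × 4000) = 0.860020
R(M2) = exp(−0.00000761 × 4000) = 0.970019
R(M3) = exp(−0.0000320 × 4000) = 0.879853
R(M4) = exp(−0.0000719 × 4000) = 0.750062
Series (M2 and M3): 0.970019 × 0.879853 = 0.853474
Parallel ([0.853474] and M4): 1 − (1 − 0.853474)(1 − 0.750062) = 0.963378
Series (M1 and [0.963378]): 0.860020 × 0.963378 = 0.8285

0.8285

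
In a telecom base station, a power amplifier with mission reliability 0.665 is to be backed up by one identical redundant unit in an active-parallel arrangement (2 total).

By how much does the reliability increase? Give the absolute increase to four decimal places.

0.2228

R_before = 0.665
R_after = 1 − (1 − 0.665)^2 = 0.8878
ΔR = 0.8878 − 0.665 = 0.2228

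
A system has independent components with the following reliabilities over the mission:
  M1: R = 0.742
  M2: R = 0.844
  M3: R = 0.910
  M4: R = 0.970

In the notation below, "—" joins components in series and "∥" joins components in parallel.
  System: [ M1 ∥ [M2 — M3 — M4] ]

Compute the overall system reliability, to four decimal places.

Series (M2, M3, and M4): 0.844000 × 0.910000 × 0.970000 = 0.744999
Parallel (M1 and [0.744999]): 1 − (1 − 0.742000)(1 − 0.744999) = 0.9342

0.9342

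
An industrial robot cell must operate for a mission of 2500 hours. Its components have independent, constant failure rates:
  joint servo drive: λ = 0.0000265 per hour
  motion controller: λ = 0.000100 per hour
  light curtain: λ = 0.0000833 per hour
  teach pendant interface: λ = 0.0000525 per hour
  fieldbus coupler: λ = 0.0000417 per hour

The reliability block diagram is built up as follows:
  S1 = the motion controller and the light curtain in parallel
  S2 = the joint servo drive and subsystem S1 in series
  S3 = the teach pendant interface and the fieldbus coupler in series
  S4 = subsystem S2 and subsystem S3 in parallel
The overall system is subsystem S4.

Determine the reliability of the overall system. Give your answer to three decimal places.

R(joint servo drive) = exp(−0.0000265 × 2500) = 0.93590
R(motion controller) = exp(−0.000100 × 2500) = 0.77880
R(light curtain) = exp(−0.0000833 × 2500) = 0.81200
R(teach pendant interface) = exp(−0.0000525 × 2500) = 0.87700
R(fieldbus coupler) = exp(−0.0000417 × 2500) = 0.90100
Parallel (motion controller and light curtain): 1 − (1 − 0.77880)(1 − 0.81200) = 0.95841
Series (joint servo drive and [0.95841]): 0.93590 × 0.95841 = 0.89698
Series (teach pendant interface and fieldbus coupler): 0.87700 × 0.90100 = 0.79018
Parallel ([0.89698] and [0.79018]): 1 − (1 − 0.89698)(1 − 0.79018) = 0.978

0.978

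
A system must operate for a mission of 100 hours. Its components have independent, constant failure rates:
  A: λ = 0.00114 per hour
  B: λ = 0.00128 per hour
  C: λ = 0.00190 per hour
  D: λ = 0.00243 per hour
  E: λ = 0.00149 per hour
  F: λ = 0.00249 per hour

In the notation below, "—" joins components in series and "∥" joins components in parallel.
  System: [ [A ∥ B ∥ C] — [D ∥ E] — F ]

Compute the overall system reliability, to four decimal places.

R(A) = exp(−0.00114 × 100) = 0.892258
R(B) = exp(−0.00128 × 100) = 0.879853
R(C) = exp(−0.00190 × 100) = 0.826959
R(D) = exp(−0.00243 × 100) = 0.784272
R(E) = exp(−0.00149 × 100) = 0.861569
R(F) = exp(−0.00249 × 100) = 0.779580
Parallel (A, B, and C): 1 − (1 − 0.892258)(1 − 0.879853)(1 − 0.826959) = 0.997760
Parallel (D and E): 1 − (1 − 0.784272)(1 − 0.861569) = 0.970137
Series ([0.997760], [0.970137], and F): 0.997760 × 0.970137 × 0.779580 = 0.7546

0.7546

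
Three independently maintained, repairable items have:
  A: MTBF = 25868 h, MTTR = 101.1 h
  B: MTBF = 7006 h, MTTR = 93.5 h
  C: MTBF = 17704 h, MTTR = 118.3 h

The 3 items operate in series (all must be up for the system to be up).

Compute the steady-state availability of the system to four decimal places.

A(A) = MTBF/(MTBF+MTTR) = 25868/(25868+101.1) = 0.996107
A(B) = MTBF/(MTBF+MTTR) = 7006/(7006+93.5) = 0.986830
A(C) = MTBF/(MTBF+MTTR) = 17704/(17704+118.3) = 0.993362
Series availability: 0.996107 × 0.986830 × 0.993362 = 0.9765

0.9765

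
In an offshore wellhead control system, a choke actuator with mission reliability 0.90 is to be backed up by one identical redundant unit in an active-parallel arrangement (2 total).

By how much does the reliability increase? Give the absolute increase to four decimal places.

0.0900

R_before = 0.90
R_after = 1 − (1 − 0.90)^2 = 0.9900
ΔR = 0.9900 − 0.90 = 0.0900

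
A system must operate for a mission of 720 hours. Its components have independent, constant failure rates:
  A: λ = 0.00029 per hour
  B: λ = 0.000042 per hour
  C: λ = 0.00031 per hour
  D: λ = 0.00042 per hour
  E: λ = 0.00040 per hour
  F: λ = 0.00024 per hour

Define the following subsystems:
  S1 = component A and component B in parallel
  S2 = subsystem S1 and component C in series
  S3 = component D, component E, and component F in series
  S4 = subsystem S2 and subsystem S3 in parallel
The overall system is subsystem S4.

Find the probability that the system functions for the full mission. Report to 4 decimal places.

R(A) = exp(−0.00029 × 720) = 0.811558
R(B) = exp(−0.000042 × 720) = 0.970213
R(C) = exp(−0.00031 × 720) = 0.799955
R(D) = exp(−0.00042 × 720) = 0.739042
R(E) = exp(−0.00040 × 720) = 0.749762
R(F) = exp(−0.00024 × 720) = 0.841306
Parallel (A and B): 1 − (1 − 0.811558)(1 − 0.970213) = 0.994387
Series ([0.994387] and C): 0.994387 × 0.799955 = 0.795465
Series (D, E, and F): 0.739042 × 0.749762 × 0.841306 = 0.466172
Parallel ([0.795465] and [0.466172]): 1 − (1 − 0.795465)(1 − 0.466172) = 0.8908

0.8908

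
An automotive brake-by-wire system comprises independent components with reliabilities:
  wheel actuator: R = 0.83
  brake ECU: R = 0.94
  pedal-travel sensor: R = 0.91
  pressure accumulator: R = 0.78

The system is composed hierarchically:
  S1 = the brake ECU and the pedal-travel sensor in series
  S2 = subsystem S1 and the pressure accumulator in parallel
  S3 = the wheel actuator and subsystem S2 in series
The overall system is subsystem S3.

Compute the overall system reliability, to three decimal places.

Series (brake ECU and pedal-travel sensor): 0.94000 × 0.91000 = 0.85540
Parallel ([0.85540] and pressure accumulator): 1 − (1 − 0.85540)(1 − 0.78000) = 0.96819
Series (wheel actuator and [0.96819]): 0.83000 × 0.96819 = 0.804

0.804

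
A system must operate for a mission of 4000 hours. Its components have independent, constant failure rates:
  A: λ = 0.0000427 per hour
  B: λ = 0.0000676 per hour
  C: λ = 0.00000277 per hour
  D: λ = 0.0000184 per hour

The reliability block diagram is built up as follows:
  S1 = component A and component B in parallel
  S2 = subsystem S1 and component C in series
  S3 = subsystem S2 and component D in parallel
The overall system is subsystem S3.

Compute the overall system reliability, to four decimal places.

0.9966

R(A) = exp(−0.0000427 × 4000) = 0.842990
R(B) = exp(−0.0000676 × 4000) = 0.763074
R(C) = exp(−0.00000277 × 4000) = 0.988981
R(D) = exp(−0.0000184 × 4000) = 0.929043
Parallel (A and B): 1 − (1 − 0.842990)(1 − 0.763074) = 0.962800
Series ([0.962800] and C): 0.962800 × 0.988981 = 0.952191
Parallel ([0.952191] and D): 1 − (1 − 0.952191)(1 − 0.929043) = 0.9966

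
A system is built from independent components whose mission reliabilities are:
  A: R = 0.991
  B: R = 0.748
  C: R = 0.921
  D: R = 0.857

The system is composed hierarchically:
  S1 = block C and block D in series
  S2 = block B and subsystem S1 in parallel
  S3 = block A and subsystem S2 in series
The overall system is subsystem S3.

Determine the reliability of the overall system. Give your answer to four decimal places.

0.9384

Series (C and D): 0.921000 × 0.857000 = 0.789297
Parallel (B and [0.789297]): 1 − (1 − 0.748000)(1 − 0.789297) = 0.946903
Series (A and [0.946903]): 0.991000 × 0.946903 = 0.9384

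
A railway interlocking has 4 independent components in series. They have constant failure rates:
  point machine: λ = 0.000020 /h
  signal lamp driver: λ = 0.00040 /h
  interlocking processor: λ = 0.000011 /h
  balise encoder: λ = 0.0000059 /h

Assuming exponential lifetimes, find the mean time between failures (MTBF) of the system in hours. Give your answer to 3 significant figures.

Series of exponential components: λ_sys = Σ λ_i
λ_sys = 0.000020 + 0.00040 + 0.000011 + 0.0000059 = 4.3690e-04 /h
MTBF = 1 / λ_sys = 2290 h

2290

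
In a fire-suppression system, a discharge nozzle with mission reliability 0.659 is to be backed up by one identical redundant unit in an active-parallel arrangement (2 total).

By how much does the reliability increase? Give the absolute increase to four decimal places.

R_before = 0.659
R_after = 1 − (1 − 0.659)^2 = 0.8837
ΔR = 0.8837 − 0.659 = 0.2247

0.2247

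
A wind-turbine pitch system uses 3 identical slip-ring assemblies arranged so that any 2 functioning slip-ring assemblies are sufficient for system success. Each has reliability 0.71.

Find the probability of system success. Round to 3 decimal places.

0.796

R = Σ_{i=2}^{3} C(3,i) p^i (1−p)^{3−i} with p = 0.71
C(3,2)·0.71^2·0.29^1 = 0.43857
C(3,3)·0.71^3·0.29^0 = 0.35791
Sum = 0.796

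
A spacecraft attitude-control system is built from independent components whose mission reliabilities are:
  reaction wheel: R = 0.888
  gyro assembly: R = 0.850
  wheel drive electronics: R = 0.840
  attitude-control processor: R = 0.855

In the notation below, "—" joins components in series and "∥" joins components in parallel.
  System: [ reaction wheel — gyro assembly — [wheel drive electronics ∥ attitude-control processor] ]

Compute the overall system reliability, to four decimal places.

Parallel (wheel drive electronics and attitude-control processor): 1 − (1 − 0.840000)(1 − 0.855000) = 0.976800
Series (reaction wheel, gyro assembly, and [0.976800]): 0.888000 × 0.850000 × 0.976800 = 0.7373

0.7373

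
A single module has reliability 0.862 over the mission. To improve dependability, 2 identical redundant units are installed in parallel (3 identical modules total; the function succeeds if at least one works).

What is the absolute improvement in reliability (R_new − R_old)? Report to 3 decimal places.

R_before = 0.862
R_after = 1 − (1 − 0.862)^3 = 0.997
ΔR = 0.997 − 0.862 = 0.135

0.135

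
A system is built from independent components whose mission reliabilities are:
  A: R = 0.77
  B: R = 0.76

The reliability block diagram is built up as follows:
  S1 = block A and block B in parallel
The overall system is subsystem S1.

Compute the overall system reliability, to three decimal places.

0.945

Parallel (A and B): 1 − (1 − 0.77000)(1 − 0.76000) = 0.945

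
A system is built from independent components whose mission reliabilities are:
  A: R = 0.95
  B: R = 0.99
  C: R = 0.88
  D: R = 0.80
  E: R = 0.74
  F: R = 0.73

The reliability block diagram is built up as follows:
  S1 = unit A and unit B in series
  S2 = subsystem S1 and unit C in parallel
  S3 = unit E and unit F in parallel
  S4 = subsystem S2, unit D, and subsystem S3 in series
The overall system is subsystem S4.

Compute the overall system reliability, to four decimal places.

Series (A and B): 0.950000 × 0.990000 = 0.940500
Parallel ([0.940500] and C): 1 − (1 − 0.940500)(1 − 0.880000) = 0.992860
Parallel (E and F): 1 − (1 − 0.740000)(1 − 0.730000) = 0.929800
Series ([0.992860], D, and [0.929800]): 0.992860 × 0.800000 × 0.929800 = 0.7385

0.7385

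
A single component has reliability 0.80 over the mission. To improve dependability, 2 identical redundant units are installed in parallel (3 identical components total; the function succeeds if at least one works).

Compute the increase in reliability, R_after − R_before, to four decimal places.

0.1920

R_before = 0.80
R_after = 1 − (1 − 0.80)^3 = 0.9920
ΔR = 0.9920 − 0.80 = 0.1920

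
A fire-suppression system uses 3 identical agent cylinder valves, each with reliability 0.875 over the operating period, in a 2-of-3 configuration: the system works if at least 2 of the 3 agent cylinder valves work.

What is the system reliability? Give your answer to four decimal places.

R = Σ_{i=2}^{3} C(3,i) p^i (1−p)^{3−i} with p = 0.875
C(3,2)·0.875^2·0.125^1 = 0.287109
C(3,3)·0.875^3·0.125^0 = 0.669922
Sum = 0.9570

0.9570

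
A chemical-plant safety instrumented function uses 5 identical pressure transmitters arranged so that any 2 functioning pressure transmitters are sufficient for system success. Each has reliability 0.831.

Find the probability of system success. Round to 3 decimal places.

R = Σ_{i=2}^{5} C(5,i) p^i (1−p)^{5−i} with p = 0.831
C(5,2)·0.831^2·0.169^3 = 0.03333
C(5,3)·0.831^3·0.169^2 = 0.16390
C(5,4)·0.831^4·0.169^1 = 0.40296
C(5,5)·0.831^5·0.169^0 = 0.39628
Sum = 0.996

0.996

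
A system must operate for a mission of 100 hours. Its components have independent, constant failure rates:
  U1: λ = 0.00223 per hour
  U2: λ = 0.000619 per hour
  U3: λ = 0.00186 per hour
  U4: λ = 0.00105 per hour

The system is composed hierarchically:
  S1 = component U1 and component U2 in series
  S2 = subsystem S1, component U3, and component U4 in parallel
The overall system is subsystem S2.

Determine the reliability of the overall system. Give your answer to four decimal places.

R(U1) = exp(−0.00223 × 100) = 0.800115
R(U2) = exp(−0.000619 × 100) = 0.939977
R(U3) = exp(−0.00186 × 100) = 0.830274
R(U4) = exp(−0.00105 × 100) = 0.900325
Series (U1 and U2): 0.800115 × 0.939977 = 0.752090
Parallel ([0.752090], U3, and U4): 1 − (1 − 0.752090)(1 − 0.830274)(1 − 0.900325) = 0.9958

0.9958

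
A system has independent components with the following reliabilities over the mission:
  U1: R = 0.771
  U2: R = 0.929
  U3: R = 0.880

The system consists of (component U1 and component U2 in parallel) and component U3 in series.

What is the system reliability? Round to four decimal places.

Parallel (U1 and U2): 1 − (1 − 0.771000)(1 − 0.929000) = 0.983741
Series ([0.983741] and U3): 0.983741 × 0.880000 = 0.8657

0.8657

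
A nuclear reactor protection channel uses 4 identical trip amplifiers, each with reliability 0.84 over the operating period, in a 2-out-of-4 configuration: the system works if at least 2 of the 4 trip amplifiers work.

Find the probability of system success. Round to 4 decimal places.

0.9856

R = Σ_{i=2}^{4} C(4,i) p^i (1−p)^{4−i} with p = 0.84
C(4,2)·0.84^2·0.16^2 = 0.108380
C(4,3)·0.84^3·0.16^1 = 0.379331
C(4,4)·0.84^4·0.16^0 = 0.497871
Sum = 0.9856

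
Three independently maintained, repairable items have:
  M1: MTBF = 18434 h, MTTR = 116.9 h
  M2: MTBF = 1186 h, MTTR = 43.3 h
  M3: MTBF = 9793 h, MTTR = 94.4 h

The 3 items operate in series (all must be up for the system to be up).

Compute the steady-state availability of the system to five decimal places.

A(M1) = MTBF/(MTBF+MTTR) = 18434/(18434+116.9) = 0.993698
A(M2) = MTBF/(MTBF+MTTR) = 1186/(1186+43.3) = 0.964777
A(M3) = MTBF/(MTBF+MTTR) = 9793/(9793+94.4) = 0.990452
Series availability: 0.993698 × 0.964777 × 0.990452 = 0.94954

0.94954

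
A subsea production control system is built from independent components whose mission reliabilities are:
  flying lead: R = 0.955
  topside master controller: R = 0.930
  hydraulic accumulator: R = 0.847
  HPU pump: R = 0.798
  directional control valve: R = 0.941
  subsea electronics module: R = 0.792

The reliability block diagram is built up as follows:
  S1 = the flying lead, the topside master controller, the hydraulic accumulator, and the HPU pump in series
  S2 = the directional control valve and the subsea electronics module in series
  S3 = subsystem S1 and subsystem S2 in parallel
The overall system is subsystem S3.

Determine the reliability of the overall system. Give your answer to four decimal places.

0.8982

Series (flying lead, topside master controller, hydraulic accumulator, and HPU pump): 0.955000 × 0.930000 × 0.847000 × 0.798000 = 0.600306
Series (directional control valve and subsea electronics module): 0.941000 × 0.792000 = 0.745272
Parallel ([0.600306] and [0.745272]): 1 − (1 − 0.600306)(1 − 0.745272) = 0.8982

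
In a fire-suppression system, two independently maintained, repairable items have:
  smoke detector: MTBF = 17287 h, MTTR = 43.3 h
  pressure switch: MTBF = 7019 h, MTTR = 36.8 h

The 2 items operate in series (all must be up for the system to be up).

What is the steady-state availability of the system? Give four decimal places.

A(smoke detector) = MTBF/(MTBF+MTTR) = 17287/(17287+43.3) = 0.997501
A(pressure switch) = MTBF/(MTBF+MTTR) = 7019/(7019+36.8) = 0.994784
Series availability: 0.997501 × 0.994784 = 0.9923

0.9923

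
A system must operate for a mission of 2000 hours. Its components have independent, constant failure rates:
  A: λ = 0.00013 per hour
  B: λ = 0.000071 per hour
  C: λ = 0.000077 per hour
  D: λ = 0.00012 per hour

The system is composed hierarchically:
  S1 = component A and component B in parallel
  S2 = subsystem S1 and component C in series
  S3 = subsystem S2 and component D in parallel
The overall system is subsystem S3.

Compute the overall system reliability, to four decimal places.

R(A) = exp(−0.00013 × 2000) = 0.771052
R(B) = exp(−0.000071 × 2000) = 0.867621
R(C) = exp(−0.000077 × 2000) = 0.857272
R(D) = exp(−0.00012 × 2000) = 0.786628
Parallel (A and B): 1 − (1 − 0.771052)(1 − 0.867621) = 0.969692
Series ([0.969692] and C): 0.969692 × 0.857272 = 0.831290
Parallel ([0.831290] and D): 1 − (1 − 0.831290)(1 − 0.786628) = 0.9640

0.9640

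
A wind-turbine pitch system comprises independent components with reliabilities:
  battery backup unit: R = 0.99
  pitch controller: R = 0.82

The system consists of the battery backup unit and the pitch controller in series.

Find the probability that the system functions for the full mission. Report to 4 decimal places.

Series (battery backup unit and pitch controller): 0.990000 × 0.820000 = 0.8118

0.8118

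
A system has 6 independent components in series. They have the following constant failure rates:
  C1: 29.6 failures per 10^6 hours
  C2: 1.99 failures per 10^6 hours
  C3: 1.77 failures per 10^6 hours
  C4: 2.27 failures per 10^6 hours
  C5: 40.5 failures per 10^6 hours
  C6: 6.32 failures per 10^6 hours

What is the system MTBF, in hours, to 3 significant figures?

12100

Series of exponential components: λ_sys = Σ λ_i
λ_sys = 0.0000296 + 0.00000199 + 0.00000177 + 0.00000227 + 0.0000405 + 0.00000632 = 8.2450e-05 /h
MTBF = 1 / λ_sys = 12100 h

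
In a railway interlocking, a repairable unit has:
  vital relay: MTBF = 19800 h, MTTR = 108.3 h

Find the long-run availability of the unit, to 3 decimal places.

A(vital relay) = MTBF/(MTBF+MTTR) = 19800/(19800+108.3) = 0.995

0.995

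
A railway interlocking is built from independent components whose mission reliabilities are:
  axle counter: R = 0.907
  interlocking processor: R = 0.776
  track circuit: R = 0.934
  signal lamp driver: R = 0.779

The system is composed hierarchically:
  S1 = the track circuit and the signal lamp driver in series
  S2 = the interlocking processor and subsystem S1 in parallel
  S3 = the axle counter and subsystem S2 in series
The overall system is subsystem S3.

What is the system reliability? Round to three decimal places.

0.852

Series (track circuit and signal lamp driver): 0.93400 × 0.77900 = 0.72759
Parallel (interlocking processor and [0.72759]): 1 − (1 − 0.77600)(1 − 0.72759) = 0.93898
Series (axle counter and [0.93898]): 0.90700 × 0.93898 = 0.852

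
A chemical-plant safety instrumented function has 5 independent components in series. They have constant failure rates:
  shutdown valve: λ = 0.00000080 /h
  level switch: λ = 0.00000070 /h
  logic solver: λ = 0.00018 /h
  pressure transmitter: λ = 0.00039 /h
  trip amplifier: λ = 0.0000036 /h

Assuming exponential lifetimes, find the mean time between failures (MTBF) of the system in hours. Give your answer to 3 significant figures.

1740

Series of exponential components: λ_sys = Σ λ_i
λ_sys = 0.00000080 + 0.00000070 + 0.00018 + 0.00039 + 0.0000036 = 5.7510e-04 /h
MTBF = 1 / λ_sys = 1740 h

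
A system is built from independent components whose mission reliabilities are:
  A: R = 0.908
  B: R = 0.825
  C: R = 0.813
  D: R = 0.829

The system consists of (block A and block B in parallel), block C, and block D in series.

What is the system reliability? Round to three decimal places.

Parallel (A and B): 1 − (1 − 0.90800)(1 − 0.82500) = 0.98390
Series ([0.98390], C, and D): 0.98390 × 0.81300 × 0.82900 = 0.663

0.663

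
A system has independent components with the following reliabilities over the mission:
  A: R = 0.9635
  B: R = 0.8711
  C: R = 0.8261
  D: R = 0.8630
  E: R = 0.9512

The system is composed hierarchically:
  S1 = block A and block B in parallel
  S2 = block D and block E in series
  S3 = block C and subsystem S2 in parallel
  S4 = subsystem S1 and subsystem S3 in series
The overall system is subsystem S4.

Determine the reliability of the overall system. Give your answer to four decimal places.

Parallel (A and B): 1 − (1 − 0.963500)(1 − 0.871100) = 0.995295
Series (D and E): 0.863000 × 0.951200 = 0.820886
Parallel (C and [0.820886]): 1 − (1 − 0.826100)(1 − 0.820886) = 0.968852
Series ([0.995295] and [0.968852]): 0.995295 × 0.968852 = 0.9643

0.9643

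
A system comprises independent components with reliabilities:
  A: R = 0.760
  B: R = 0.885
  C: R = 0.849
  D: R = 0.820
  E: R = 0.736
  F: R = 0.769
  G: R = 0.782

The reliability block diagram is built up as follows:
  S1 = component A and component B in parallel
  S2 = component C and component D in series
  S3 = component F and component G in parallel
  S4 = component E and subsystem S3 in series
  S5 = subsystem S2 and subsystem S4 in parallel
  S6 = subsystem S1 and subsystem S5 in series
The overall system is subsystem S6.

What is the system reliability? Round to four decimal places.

Parallel (A and B): 1 − (1 − 0.760000)(1 − 0.885000) = 0.972400
Series (C and D): 0.849000 × 0.820000 = 0.696180
Parallel (F and G): 1 − (1 − 0.769000)(1 − 0.782000) = 0.949642
Series (E and [0.949642]): 0.736000 × 0.949642 = 0.698937
Parallel ([0.696180] and [0.698937]): 1 − (1 − 0.696180)(1 − 0.698937) = 0.908531
Series ([0.972400] and [0.908531]): 0.972400 × 0.908531 = 0.8835

0.8835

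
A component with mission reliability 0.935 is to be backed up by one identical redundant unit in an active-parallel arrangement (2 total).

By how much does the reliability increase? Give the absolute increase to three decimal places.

R_before = 0.935
R_after = 1 − (1 − 0.935)^2 = 0.996
ΔR = 0.996 − 0.935 = 0.061

0.061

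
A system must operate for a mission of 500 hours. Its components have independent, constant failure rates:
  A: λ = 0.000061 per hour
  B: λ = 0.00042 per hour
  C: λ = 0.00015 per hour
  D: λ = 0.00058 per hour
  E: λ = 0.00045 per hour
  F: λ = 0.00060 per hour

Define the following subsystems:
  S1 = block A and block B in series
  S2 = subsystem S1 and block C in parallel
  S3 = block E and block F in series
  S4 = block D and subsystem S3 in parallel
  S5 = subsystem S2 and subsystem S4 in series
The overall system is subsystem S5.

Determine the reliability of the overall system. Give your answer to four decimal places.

R(A) = exp(−0.000061 × 500) = 0.969960
R(B) = exp(−0.00042 × 500) = 0.810584
R(C) = exp(−0.00015 × 500) = 0.927743
R(D) = exp(−0.00058 × 500) = 0.748264
R(E) = exp(−0.00045 × 500) = 0.798516
R(F) = exp(−0.00060 × 500) = 0.740818
Series (A and B): 0.969960 × 0.810584 = 0.786234
Parallel ([0.786234] and C): 1 − (1 − 0.786234)(1 − 0.927743) = 0.984554
Series (E and F): 0.798516 × 0.740818 = 0.591555
Parallel (D and [0.591555]): 1 − (1 − 0.748264)(1 − 0.591555) = 0.897180
Series ([0.984554] and [0.897180]): 0.984554 × 0.897180 = 0.8833

0.8833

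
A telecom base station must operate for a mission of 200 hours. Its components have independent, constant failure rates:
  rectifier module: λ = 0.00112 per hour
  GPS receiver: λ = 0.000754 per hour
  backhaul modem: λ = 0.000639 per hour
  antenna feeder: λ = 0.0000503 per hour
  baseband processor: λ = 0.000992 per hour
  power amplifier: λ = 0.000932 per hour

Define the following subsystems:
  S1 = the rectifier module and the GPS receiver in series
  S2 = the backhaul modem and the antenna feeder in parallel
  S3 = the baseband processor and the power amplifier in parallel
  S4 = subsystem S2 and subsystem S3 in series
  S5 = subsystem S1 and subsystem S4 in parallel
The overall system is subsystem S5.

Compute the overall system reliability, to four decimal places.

0.9901

R(rectifier module) = exp(−0.00112 × 200) = 0.799315
R(GPS receiver) = exp(−0.000754 × 200) = 0.860020
R(backhaul modem) = exp(−0.000639 × 200) = 0.880029
R(antenna feeder) = exp(−0.0000503 × 200) = 0.989990
R(baseband processor) = exp(−0.000992 × 200) = 0.820042
R(power amplifier) = exp(−0.000932 × 200) = 0.829942
Series (rectifier module and GPS receiver): 0.799315 × 0.860020 = 0.687427
Parallel (backhaul modem and antenna feeder): 1 − (1 − 0.880029)(1 − 0.989990) = 0.998799
Parallel (baseband processor and power amplifier): 1 − (1 − 0.820042)(1 − 0.829942) = 0.969397
Series ([0.998799] and [0.969397]): 0.998799 × 0.969397 = 0.968233
Parallel ([0.687427] and [0.968233]): 1 − (1 − 0.687427)(1 − 0.968233) = 0.9901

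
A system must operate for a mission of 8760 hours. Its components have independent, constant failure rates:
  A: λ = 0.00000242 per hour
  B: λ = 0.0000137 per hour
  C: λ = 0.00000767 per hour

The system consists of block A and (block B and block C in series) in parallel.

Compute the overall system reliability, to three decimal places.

0.996

R(A) = exp(−0.00000242 × 8760) = 0.97902
R(B) = exp(−0.0000137 × 8760) = 0.88691
R(C) = exp(−0.00000767 × 8760) = 0.93502
Series (B and C): 0.88691 × 0.93502 = 0.82928
Parallel (A and [0.82928]): 1 − (1 − 0.97902)(1 − 0.82928) = 0.996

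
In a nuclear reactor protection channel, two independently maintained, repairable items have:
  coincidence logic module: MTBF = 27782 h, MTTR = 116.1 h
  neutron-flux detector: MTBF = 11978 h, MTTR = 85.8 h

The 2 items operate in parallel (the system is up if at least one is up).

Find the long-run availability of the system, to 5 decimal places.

0.99997

A(coincidence logic module) = MTBF/(MTBF+MTTR) = 27782/(27782+116.1) = 0.995838
A(neutron-flux detector) = MTBF/(MTBF+MTTR) = 11978/(11978+85.8) = 0.992888
Parallel availability: 1 − (1 − 0.995838)(1 − 0.992888) = 0.99997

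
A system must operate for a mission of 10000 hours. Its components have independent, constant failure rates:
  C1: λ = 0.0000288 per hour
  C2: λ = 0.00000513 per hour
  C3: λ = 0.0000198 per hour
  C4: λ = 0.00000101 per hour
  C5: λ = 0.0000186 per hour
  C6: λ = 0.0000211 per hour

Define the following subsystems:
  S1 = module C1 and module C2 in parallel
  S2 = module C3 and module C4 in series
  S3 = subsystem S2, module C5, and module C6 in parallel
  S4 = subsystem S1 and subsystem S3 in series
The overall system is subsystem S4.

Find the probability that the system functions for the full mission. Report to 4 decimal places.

R(C1) = exp(−0.0000288 × 10000) = 0.749762
R(C2) = exp(−0.00000513 × 10000) = 0.949994
R(C3) = exp(−0.0000198 × 10000) = 0.820370
R(C4) = exp(−0.00000101 × 10000) = 0.989951
R(C5) = exp(−0.0000186 × 10000) = 0.830274
R(C6) = exp(−0.0000211 × 10000) = 0.809774
Parallel (C1 and C2): 1 − (1 − 0.749762)(1 − 0.949994) = 0.987487
Series (C3 and C4): 0.820370 × 0.989951 = 0.812126
Parallel ([0.812126], C5, and C6): 1 − (1 − 0.812126)(1 − 0.830274)(1 − 0.809774) = 0.993934
Series ([0.987487] and [0.993934]): 0.987487 × 0.993934 = 0.9815

0.9815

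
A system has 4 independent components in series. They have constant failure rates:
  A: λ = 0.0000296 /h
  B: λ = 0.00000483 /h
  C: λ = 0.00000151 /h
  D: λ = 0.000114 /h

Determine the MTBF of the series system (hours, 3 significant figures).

6670

Series of exponential components: λ_sys = Σ λ_i
λ_sys = 0.0000296 + 0.00000483 + 0.00000151 + 0.000114 = 1.4994e-04 /h
MTBF = 1 / λ_sys = 6670 h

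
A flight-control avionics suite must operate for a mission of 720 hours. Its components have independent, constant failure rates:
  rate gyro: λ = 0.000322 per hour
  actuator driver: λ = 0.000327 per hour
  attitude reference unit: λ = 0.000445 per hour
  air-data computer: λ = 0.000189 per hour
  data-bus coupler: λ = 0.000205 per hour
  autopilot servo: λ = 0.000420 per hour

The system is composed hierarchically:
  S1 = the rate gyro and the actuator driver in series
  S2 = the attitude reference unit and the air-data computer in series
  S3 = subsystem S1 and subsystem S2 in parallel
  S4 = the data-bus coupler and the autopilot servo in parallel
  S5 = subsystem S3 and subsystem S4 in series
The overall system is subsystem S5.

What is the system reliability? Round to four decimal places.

R(rate gyro) = exp(−0.000322 × 720) = 0.793073
R(actuator driver) = exp(−0.000327 × 720) = 0.790223
R(attitude reference unit) = exp(−0.000445 × 720) = 0.725859
R(air-data computer) = exp(−0.000189 × 720) = 0.872773
R(data-bus coupler) = exp(−0.000205 × 720) = 0.862776
R(autopilot servo) = exp(−0.000420 × 720) = 0.739042
Series (rate gyro and actuator driver): 0.793073 × 0.790223 = 0.626705
Series (attitude reference unit and air-data computer): 0.725859 × 0.872773 = 0.633510
Parallel ([0.626705] and [0.633510]): 1 − (1 − 0.626705)(1 − 0.633510) = 0.863191
Parallel (data-bus coupler and autopilot servo): 1 − (1 − 0.862776)(1 − 0.739042) = 0.964190
Series ([0.863191] and [0.964190]): 0.863191 × 0.964190 = 0.8323

0.8323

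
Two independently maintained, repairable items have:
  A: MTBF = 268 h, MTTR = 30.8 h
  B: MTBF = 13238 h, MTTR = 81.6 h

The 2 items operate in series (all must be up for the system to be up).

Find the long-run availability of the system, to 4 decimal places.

A(A) = MTBF/(MTBF+MTTR) = 268/(268+30.8) = 0.896921
A(B) = MTBF/(MTBF+MTTR) = 13238/(13238+81.6) = 0.993874
Series availability: 0.896921 × 0.993874 = 0.8914

0.8914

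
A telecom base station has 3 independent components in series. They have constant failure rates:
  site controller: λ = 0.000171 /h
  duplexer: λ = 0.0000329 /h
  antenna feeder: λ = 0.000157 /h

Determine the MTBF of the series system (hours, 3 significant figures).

2770

Series of exponential components: λ_sys = Σ λ_i
λ_sys = 0.000171 + 0.0000329 + 0.000157 = 3.6090e-04 /h
MTBF = 1 / λ_sys = 2770 h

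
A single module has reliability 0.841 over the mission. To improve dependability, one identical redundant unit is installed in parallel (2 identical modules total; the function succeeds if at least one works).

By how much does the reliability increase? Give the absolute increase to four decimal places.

0.1337

R_before = 0.841
R_after = 1 − (1 − 0.841)^2 = 0.9747
ΔR = 0.9747 − 0.841 = 0.1337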